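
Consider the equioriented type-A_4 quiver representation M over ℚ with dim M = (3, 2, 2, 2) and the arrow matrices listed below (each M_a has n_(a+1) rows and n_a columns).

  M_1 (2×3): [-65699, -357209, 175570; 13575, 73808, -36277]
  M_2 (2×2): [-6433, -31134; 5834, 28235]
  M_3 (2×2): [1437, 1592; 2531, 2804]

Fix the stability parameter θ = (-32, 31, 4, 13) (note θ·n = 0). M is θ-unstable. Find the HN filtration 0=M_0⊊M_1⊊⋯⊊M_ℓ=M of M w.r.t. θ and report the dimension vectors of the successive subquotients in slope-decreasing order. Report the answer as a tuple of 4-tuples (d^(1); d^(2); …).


Via rank(M_{q-1}∘⋯∘M_p): M ≅ I[1,1], I[1,4]^2.
μ_θ-semistable layers: μ^(1)=16; μ^(2)=-32

((0, 2, 2, 2); (3, 0, 0, 0))


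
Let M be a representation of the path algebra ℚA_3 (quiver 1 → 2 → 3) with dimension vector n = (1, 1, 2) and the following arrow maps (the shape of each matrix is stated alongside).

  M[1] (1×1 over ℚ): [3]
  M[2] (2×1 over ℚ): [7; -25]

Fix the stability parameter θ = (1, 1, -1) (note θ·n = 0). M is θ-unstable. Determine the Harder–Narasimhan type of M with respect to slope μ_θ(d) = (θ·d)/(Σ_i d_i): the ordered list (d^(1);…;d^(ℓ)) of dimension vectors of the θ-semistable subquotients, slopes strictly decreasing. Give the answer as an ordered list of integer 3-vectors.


Interval decomposition of M: I[1,3], I[3,3].
HN type (ℓ=2): μ^(1)=1/3; μ^(2)=-1

((1, 1, 1); (0, 0, 1))


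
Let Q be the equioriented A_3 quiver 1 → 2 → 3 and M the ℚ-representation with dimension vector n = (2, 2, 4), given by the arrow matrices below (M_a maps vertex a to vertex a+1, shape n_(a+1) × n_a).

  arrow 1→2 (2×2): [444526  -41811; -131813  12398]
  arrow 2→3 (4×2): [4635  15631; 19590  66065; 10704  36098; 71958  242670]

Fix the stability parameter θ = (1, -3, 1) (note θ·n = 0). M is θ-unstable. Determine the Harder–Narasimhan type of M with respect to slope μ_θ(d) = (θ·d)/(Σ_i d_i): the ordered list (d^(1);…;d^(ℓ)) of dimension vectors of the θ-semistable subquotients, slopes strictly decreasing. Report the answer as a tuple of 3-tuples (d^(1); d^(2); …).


Interval decomposition of M: I[1,3]^2, I[3,3]^2.
HN type (ℓ=2): μ^(1)=1; μ^(2)=-1

((0, 0, 4); (2, 2, 0))


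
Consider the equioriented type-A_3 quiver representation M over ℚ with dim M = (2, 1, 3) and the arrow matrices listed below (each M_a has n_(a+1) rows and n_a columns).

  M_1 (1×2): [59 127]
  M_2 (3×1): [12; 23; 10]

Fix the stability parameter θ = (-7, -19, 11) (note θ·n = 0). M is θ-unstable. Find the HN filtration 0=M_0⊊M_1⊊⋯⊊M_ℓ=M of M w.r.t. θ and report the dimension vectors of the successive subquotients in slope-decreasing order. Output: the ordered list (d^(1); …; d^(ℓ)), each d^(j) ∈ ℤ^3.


Barcode: M ≅ I[1,1], I[1,3], I[3,3]^2. HN layers by μ_θ (3 steps, strictly decreasing):
  μ^(1)=11; μ^(2)=-7; μ^(3)=-13

((0, 0, 3); (1, 0, 0); (1, 1, 0))


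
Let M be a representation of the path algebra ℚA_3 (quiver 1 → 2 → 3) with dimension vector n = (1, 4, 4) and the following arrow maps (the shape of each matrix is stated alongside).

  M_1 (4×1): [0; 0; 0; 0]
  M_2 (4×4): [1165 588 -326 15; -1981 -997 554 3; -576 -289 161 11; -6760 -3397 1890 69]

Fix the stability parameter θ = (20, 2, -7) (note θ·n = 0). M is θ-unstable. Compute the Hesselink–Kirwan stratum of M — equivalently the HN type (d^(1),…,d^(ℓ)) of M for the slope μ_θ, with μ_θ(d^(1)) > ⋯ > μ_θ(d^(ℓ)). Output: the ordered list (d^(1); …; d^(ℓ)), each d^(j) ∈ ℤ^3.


Via rank(M_{q-1}∘⋯∘M_p): M ≅ I[1,1], I[2,3]^4.
μ_θ-semistable layers: μ^(1)=20; μ^(2)=-5/2

((1, 0, 0); (0, 4, 4))


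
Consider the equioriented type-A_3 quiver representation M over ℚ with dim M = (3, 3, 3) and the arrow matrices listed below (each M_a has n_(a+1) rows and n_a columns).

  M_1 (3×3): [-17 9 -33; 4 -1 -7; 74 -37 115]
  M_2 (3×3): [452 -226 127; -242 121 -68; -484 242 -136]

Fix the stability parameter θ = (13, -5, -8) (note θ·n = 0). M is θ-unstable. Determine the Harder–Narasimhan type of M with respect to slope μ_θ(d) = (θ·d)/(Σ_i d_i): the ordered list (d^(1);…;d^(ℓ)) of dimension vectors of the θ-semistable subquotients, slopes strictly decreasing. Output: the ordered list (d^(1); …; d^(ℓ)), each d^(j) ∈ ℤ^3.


Via rank(M_{q-1}∘⋯∘M_p): M ≅ I[1,2], I[1,3]^2, I[3,3].
μ_θ-semistable layers: μ^(1)=4; μ^(2)=0; μ^(3)=-8

((1, 1, 0); (2, 2, 2); (0, 0, 1))


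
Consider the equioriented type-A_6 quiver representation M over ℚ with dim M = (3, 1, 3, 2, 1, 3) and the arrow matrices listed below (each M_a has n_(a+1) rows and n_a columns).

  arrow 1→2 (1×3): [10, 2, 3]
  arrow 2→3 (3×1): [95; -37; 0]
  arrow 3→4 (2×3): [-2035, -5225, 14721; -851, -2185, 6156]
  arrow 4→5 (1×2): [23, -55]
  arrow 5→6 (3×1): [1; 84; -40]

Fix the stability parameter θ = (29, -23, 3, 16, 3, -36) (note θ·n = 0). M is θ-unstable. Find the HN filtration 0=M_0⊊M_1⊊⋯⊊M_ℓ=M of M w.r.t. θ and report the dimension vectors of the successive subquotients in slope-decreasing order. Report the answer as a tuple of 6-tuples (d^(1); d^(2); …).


Interval decomposition of M: I[1,1]^2, I[1,3], I[3,4], I[3,6], I[6,6]^2.
HN type (ℓ=5): μ^(1)=29; μ^(2)=16; μ^(3)=3; μ^(4)=-7/2; μ^(5)=-36

((2, 0, 0, 0, 0, 0); (0, 0, 0, 1, 0, 0); (1, 1, 2, 0, 0, 0); (0, 0, 1, 1, 1, 1); (0, 0, 0, 0, 0, 2))


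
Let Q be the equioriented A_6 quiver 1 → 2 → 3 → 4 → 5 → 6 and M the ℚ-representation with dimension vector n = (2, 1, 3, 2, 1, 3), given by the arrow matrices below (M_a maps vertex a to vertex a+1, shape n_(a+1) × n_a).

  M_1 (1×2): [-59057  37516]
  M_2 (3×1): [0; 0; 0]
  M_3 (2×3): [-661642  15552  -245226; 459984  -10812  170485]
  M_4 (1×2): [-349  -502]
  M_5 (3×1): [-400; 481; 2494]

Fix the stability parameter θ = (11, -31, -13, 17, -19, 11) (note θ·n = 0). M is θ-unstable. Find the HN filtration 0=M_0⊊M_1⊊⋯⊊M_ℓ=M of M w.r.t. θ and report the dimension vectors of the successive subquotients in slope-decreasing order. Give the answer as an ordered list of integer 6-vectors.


Via rank(M_{q-1}∘⋯∘M_p): M ≅ I[1,1], I[1,2], I[3,3], I[3,4], I[3,6], I[6,6]^2.
μ_θ-semistable layers: μ^(1)=17; μ^(2)=11; μ^(3)=-1; μ^(4)=-10; μ^(5)=-13

((0, 0, 0, 1, 0, 0); (1, 0, 0, 0, 0, 3); (0, 0, 0, 1, 1, 0); (1, 1, 0, 0, 0, 0); (0, 0, 3, 0, 0, 0))


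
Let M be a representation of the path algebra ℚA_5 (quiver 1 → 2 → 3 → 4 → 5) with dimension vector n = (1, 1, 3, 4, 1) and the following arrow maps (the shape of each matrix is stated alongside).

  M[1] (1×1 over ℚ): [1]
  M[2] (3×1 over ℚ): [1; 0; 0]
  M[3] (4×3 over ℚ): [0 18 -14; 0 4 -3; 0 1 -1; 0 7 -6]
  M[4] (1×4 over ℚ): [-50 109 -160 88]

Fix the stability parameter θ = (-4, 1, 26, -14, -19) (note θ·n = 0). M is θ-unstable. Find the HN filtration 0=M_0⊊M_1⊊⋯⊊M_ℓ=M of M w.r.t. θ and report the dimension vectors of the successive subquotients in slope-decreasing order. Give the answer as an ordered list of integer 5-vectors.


Via rank(M_{q-1}∘⋯∘M_p): M ≅ I[1,3], I[3,4], I[3,5], I[4,4]^2.
μ_θ-semistable layers: μ^(1)=26; μ^(2)=6; μ^(3)=1; μ^(4)=-7/3; μ^(5)=-4; μ^(6)=-14

((0, 0, 1, 0, 0); (0, 0, 1, 1, 0); (0, 1, 0, 0, 0); (0, 0, 1, 1, 1); (1, 0, 0, 0, 0); (0, 0, 0, 2, 0))


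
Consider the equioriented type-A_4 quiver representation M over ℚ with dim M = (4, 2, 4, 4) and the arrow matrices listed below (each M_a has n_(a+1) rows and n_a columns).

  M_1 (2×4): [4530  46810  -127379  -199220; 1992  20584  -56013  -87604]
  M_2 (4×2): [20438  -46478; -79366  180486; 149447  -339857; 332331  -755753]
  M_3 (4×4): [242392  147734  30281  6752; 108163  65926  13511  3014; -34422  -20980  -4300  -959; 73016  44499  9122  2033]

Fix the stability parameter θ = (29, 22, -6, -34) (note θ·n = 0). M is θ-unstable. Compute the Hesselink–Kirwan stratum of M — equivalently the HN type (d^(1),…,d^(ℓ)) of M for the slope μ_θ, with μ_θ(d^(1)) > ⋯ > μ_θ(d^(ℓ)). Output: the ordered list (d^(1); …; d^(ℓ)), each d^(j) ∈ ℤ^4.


Barcode: M ≅ I[1,1]^2, I[1,4]^2, I[3,4]^2. HN layers by μ_θ (3 steps, strictly decreasing):
  μ^(1)=29; μ^(2)=11/4; μ^(3)=-20

((2, 0, 0, 0); (2, 2, 2, 2); (0, 0, 2, 2))


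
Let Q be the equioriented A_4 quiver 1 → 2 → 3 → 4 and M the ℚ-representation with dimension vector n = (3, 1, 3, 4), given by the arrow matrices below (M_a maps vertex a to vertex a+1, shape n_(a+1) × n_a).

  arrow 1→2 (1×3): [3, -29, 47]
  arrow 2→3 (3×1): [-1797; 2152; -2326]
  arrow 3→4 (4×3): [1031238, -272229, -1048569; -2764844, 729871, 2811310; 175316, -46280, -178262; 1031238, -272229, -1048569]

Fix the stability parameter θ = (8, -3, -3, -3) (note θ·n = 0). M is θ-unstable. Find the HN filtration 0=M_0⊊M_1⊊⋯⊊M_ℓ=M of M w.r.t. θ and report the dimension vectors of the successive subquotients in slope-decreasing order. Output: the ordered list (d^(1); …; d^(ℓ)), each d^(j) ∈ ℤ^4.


Interval decomposition of M: I[1,1]^2, I[1,3], I[3,4]^2, I[4,4]^2.
HN type (ℓ=3): μ^(1)=8; μ^(2)=2/3; μ^(3)=-3

((2, 0, 0, 0); (1, 1, 1, 0); (0, 0, 2, 4))


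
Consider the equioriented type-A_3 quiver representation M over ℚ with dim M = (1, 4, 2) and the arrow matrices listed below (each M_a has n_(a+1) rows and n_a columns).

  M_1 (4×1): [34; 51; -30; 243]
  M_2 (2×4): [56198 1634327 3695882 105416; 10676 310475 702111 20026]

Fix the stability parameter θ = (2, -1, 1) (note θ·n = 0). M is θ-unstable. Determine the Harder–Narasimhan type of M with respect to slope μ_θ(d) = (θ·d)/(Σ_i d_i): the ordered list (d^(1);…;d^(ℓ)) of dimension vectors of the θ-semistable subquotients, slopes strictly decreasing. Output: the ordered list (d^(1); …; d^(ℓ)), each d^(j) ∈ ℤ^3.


Barcode: M ≅ I[1,3], I[2,2]^2, I[2,3]. HN layers by μ_θ (3 steps, strictly decreasing):
  μ^(1)=1; μ^(2)=1/2; μ^(3)=-1

((0, 0, 2); (1, 1, 0); (0, 3, 0))


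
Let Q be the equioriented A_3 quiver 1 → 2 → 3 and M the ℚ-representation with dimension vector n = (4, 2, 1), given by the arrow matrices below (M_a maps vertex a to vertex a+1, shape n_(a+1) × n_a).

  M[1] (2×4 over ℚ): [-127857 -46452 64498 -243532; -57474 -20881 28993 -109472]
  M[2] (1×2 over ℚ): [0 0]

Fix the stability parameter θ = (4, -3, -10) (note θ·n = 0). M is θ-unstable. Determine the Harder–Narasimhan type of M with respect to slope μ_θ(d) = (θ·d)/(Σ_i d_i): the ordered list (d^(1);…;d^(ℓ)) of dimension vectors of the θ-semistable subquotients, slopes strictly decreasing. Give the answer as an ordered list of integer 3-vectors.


Interval decomposition of M: I[1,1]^2, I[1,2]^2, I[3,3].
HN type (ℓ=3): μ^(1)=4; μ^(2)=1/2; μ^(3)=-10

((2, 0, 0); (2, 2, 0); (0, 0, 1))


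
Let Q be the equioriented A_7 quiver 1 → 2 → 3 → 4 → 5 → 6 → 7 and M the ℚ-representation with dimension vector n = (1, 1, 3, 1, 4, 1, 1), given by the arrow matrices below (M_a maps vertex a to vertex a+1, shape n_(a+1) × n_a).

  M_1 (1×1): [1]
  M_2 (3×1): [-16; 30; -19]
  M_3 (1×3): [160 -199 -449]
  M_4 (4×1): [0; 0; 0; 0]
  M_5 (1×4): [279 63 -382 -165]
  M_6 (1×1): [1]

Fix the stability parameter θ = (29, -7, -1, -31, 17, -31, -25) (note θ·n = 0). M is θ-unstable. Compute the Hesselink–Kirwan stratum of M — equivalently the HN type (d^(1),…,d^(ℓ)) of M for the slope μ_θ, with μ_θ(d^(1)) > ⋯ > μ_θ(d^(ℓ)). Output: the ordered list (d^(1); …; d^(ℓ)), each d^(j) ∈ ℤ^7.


Barcode: M ≅ I[1,4], I[3,3]^2, I[5,5]^3, I[5,7]. HN layers by μ_θ (4 steps, strictly decreasing):
  μ^(1)=17; μ^(2)=-1; μ^(3)=-5/2; μ^(4)=-13

((0, 0, 0, 0, 3, 0, 0); (0, 0, 2, 0, 0, 0, 0); (1, 1, 1, 1, 0, 0, 0); (0, 0, 0, 0, 1, 1, 1))


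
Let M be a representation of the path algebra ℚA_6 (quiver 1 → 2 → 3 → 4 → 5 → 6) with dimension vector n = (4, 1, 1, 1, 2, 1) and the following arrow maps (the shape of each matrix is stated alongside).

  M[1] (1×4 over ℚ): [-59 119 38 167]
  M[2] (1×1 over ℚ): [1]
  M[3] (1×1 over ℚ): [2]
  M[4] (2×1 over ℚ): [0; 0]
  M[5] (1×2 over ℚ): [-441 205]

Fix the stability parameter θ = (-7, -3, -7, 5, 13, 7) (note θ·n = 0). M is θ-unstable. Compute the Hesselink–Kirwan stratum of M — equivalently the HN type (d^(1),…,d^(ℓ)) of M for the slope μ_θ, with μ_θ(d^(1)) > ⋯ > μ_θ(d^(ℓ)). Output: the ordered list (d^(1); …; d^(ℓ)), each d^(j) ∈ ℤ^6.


Interval decomposition of M: I[1,1]^3, I[1,4], I[5,5], I[5,6].
HN type (ℓ=5): μ^(1)=13; μ^(2)=10; μ^(3)=5; μ^(4)=-5; μ^(5)=-7

((0, 0, 0, 0, 1, 0); (0, 0, 0, 0, 1, 1); (0, 0, 0, 1, 0, 0); (0, 1, 1, 0, 0, 0); (4, 0, 0, 0, 0, 0))


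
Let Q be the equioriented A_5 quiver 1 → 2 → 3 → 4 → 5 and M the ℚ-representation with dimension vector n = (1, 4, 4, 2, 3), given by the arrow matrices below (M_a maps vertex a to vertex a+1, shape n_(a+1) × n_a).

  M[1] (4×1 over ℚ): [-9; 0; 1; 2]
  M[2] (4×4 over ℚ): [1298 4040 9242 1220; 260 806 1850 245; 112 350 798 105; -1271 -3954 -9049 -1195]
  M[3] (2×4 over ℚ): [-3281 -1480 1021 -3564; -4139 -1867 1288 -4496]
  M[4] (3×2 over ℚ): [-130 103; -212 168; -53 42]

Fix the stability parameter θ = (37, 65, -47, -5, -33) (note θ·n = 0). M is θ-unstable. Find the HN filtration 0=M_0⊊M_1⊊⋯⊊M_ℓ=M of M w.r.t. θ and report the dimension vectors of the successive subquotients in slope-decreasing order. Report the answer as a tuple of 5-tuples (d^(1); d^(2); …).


Via rank(M_{q-1}∘⋯∘M_p): M ≅ I[1,2], I[2,2], I[2,5]^2, I[3,3]^2, I[5,5].
μ_θ-semistable layers: μ^(1)=65; μ^(2)=37; μ^(3)=-5; μ^(4)=-33; μ^(5)=-47

((0, 2, 0, 0, 0); (1, 0, 0, 0, 0); (0, 2, 2, 2, 2); (0, 0, 0, 0, 1); (0, 0, 2, 0, 0))


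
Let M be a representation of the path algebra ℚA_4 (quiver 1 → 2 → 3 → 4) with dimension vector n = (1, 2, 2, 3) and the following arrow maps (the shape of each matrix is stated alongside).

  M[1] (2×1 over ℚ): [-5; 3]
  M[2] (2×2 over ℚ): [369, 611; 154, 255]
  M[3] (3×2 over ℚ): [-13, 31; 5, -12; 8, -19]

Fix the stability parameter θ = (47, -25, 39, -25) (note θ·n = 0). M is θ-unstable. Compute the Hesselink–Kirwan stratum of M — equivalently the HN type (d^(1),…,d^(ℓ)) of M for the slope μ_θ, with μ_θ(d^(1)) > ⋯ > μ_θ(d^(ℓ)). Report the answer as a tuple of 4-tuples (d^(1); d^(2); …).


Via rank(M_{q-1}∘⋯∘M_p): M ≅ I[1,4], I[2,4], I[4,4].
μ_θ-semistable layers: μ^(1)=9; μ^(2)=7; μ^(3)=-25

((1, 1, 1, 1); (0, 0, 1, 1); (0, 1, 0, 1))


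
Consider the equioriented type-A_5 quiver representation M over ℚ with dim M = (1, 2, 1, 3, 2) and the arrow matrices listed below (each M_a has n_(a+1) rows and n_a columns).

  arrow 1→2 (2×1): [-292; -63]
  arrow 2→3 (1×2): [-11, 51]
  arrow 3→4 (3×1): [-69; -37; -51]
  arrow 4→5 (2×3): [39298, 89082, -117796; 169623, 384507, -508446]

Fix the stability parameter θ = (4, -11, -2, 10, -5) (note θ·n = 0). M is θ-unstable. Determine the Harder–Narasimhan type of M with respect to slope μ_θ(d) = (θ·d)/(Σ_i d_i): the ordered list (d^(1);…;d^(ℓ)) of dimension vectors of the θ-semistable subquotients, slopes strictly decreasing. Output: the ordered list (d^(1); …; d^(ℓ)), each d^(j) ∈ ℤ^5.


Barcode: M ≅ I[1,4], I[2,2], I[4,4], I[4,5], I[5,5]. HN layers by μ_θ (6 steps, strictly decreasing):
  μ^(1)=10; μ^(2)=5/2; μ^(3)=-2; μ^(4)=-7/2; μ^(5)=-5; μ^(6)=-11

((0, 0, 0, 2, 0); (0, 0, 0, 1, 1); (0, 0, 1, 0, 0); (1, 1, 0, 0, 0); (0, 0, 0, 0, 1); (0, 1, 0, 0, 0))


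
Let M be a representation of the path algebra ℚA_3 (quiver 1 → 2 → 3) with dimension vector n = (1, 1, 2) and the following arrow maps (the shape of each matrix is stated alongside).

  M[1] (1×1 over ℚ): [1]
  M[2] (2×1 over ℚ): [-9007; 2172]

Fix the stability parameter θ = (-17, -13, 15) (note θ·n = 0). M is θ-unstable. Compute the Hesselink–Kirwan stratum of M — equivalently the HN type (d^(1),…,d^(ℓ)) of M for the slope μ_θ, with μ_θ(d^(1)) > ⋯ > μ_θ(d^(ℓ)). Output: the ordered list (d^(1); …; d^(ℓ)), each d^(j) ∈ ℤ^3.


Barcode: M ≅ I[1,3], I[3,3]. HN layers by μ_θ (3 steps, strictly decreasing):
  μ^(1)=15; μ^(2)=-13; μ^(3)=-17

((0, 0, 2); (0, 1, 0); (1, 0, 0))


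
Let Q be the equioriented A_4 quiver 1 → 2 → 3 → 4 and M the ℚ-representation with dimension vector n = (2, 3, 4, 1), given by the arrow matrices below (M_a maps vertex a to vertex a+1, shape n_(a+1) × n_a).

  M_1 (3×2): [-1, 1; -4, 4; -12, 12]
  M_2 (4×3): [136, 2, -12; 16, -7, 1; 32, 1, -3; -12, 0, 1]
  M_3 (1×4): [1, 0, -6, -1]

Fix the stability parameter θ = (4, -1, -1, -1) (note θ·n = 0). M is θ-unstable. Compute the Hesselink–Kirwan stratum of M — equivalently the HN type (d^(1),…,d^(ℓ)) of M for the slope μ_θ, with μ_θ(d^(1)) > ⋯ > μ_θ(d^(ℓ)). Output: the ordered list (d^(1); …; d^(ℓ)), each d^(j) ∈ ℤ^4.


Barcode: M ≅ I[1,1], I[1,2], I[2,3], I[2,4], I[3,3]^2. HN layers by μ_θ (3 steps, strictly decreasing):
  μ^(1)=4; μ^(2)=3/2; μ^(3)=-1

((1, 0, 0, 0); (1, 1, 0, 0); (0, 2, 4, 1))


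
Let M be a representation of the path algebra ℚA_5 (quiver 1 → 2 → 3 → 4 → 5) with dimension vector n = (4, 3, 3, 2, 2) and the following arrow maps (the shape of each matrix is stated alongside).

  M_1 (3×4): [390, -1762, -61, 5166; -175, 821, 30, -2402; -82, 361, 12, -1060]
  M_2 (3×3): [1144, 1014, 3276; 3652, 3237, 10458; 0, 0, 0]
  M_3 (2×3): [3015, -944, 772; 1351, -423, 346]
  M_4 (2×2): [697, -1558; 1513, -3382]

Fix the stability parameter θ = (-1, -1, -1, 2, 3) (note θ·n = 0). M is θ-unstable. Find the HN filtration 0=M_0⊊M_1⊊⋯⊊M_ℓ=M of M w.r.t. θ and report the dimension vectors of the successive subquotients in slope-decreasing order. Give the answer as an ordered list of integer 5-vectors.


Barcode: M ≅ I[1,1], I[1,2]^2, I[1,4], I[3,3], I[3,5], I[5,5]. HN layers by μ_θ (3 steps, strictly decreasing):
  μ^(1)=3; μ^(2)=2; μ^(3)=-1

((0, 0, 0, 0, 2); (0, 0, 0, 2, 0); (4, 3, 3, 0, 0))


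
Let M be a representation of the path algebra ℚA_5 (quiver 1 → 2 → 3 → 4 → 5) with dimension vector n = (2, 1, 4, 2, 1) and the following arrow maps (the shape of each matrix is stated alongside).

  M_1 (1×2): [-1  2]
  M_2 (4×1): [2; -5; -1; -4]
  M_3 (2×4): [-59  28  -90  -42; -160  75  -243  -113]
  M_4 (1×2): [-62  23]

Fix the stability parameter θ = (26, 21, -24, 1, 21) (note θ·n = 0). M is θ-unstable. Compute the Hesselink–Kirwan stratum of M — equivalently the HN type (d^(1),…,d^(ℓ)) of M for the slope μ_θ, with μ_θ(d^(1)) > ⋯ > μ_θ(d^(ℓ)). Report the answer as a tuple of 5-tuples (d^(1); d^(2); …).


Barcode: M ≅ I[1,1], I[1,3], I[3,3], I[3,4], I[3,5]. HN layers by μ_θ (5 steps, strictly decreasing):
  μ^(1)=26; μ^(2)=21; μ^(3)=23/3; μ^(4)=1; μ^(5)=-24

((1, 0, 0, 0, 0); (0, 0, 0, 0, 1); (1, 1, 1, 0, 0); (0, 0, 0, 2, 0); (0, 0, 3, 0, 0))


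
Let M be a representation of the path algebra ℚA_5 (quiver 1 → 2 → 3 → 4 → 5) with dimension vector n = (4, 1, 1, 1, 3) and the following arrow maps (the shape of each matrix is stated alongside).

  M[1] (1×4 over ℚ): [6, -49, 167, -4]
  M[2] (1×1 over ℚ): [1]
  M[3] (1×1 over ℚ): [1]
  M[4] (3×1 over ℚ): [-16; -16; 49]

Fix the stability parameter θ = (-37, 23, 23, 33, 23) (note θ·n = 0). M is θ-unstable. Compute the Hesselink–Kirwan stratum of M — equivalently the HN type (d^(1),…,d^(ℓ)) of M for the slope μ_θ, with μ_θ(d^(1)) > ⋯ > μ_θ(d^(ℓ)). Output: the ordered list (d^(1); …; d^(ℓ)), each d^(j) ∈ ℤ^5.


Via rank(M_{q-1}∘⋯∘M_p): M ≅ I[1,1]^3, I[1,5], I[5,5]^2.
μ_θ-semistable layers: μ^(1)=28; μ^(2)=23; μ^(3)=-37

((0, 0, 0, 1, 1); (0, 1, 1, 0, 2); (4, 0, 0, 0, 0))


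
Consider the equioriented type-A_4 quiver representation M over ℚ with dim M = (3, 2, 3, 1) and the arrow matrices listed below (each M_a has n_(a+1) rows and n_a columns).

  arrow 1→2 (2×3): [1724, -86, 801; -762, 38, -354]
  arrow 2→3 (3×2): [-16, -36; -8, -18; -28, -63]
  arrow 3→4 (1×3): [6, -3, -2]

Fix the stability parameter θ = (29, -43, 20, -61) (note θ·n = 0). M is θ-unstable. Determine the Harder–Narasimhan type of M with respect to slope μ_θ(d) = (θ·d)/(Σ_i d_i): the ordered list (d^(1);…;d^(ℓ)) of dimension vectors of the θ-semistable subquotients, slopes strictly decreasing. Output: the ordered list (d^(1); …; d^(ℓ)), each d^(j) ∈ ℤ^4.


Interval decomposition of M: I[1,1], I[1,2], I[1,4], I[3,3]^2.
HN type (ℓ=4): μ^(1)=29; μ^(2)=20; μ^(3)=-7; μ^(4)=-55/4

((1, 0, 0, 0); (0, 0, 2, 0); (1, 1, 0, 0); (1, 1, 1, 1))


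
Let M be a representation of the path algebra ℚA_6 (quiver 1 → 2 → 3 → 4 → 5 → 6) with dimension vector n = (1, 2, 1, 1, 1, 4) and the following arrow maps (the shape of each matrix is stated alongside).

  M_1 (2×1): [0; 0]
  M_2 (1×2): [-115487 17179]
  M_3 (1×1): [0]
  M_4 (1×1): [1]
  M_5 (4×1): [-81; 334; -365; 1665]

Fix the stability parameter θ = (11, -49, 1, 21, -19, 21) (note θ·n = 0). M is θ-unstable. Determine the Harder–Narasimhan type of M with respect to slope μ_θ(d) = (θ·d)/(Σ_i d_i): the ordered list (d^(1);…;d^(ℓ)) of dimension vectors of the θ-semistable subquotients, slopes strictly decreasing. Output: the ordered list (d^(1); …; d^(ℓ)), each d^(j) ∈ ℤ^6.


Interval decomposition of M: I[1,1], I[2,2], I[2,3], I[4,6], I[6,6]^3.
HN type (ℓ=4): μ^(1)=21; μ^(2)=11; μ^(3)=1; μ^(4)=-49

((0, 0, 0, 0, 0, 4); (1, 0, 0, 0, 0, 0); (0, 0, 1, 1, 1, 0); (0, 2, 0, 0, 0, 0))


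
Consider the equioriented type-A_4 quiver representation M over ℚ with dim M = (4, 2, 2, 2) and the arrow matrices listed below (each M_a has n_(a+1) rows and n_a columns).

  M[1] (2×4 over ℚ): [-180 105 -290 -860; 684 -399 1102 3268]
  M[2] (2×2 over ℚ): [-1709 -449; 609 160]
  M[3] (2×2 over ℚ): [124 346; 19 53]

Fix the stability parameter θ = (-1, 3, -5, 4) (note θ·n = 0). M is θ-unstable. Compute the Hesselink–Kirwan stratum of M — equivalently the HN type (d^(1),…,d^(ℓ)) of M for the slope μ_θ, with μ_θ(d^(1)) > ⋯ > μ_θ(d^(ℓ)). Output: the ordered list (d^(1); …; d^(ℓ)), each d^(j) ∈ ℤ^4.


Barcode: M ≅ I[1,1]^3, I[1,4], I[2,4]. HN layers by μ_θ (2 steps, strictly decreasing):
  μ^(1)=4; μ^(2)=-1

((0, 0, 0, 2); (4, 2, 2, 0))


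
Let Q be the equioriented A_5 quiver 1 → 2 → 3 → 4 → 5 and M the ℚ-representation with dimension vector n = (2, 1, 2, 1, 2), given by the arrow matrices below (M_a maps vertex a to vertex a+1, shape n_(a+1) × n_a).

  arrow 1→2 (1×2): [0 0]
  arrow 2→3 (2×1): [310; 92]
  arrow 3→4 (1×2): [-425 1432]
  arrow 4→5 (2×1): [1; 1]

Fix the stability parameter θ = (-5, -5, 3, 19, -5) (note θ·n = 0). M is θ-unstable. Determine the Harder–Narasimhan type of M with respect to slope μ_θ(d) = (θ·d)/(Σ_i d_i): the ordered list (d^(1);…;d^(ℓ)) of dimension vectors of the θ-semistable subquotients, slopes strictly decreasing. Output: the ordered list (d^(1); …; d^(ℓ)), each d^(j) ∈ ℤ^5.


Barcode: M ≅ I[1,1]^2, I[2,5], I[3,3], I[5,5]. HN layers by μ_θ (3 steps, strictly decreasing):
  μ^(1)=7; μ^(2)=3; μ^(3)=-5

((0, 0, 0, 1, 1); (0, 0, 2, 0, 0); (2, 1, 0, 0, 1))


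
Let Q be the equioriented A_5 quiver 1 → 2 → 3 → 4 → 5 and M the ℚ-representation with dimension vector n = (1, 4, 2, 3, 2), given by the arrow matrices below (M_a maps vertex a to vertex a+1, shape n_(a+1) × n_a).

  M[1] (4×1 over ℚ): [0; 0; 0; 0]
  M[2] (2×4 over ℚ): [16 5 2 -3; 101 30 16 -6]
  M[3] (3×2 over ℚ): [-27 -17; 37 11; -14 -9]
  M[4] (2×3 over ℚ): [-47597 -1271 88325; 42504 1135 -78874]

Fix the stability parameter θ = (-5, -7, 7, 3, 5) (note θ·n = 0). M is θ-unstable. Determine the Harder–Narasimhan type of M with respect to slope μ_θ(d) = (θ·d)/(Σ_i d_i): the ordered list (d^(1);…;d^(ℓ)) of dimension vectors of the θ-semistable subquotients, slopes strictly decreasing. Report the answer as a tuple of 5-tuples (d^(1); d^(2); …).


Barcode: M ≅ I[1,1], I[2,2]^2, I[2,5]^2, I[4,4]. HN layers by μ_θ (4 steps, strictly decreasing):
  μ^(1)=5; μ^(2)=3; μ^(3)=-5; μ^(4)=-7

((0, 0, 2, 2, 2); (0, 0, 0, 1, 0); (1, 0, 0, 0, 0); (0, 4, 0, 0, 0))


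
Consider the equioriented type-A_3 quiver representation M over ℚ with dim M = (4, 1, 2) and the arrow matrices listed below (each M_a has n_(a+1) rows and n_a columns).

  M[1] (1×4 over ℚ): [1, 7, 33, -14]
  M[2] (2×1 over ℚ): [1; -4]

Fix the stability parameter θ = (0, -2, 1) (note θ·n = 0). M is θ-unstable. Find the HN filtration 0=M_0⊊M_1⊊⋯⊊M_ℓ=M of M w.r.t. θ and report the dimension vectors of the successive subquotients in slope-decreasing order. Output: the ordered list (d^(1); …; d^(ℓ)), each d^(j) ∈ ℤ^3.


Via rank(M_{q-1}∘⋯∘M_p): M ≅ I[1,1]^3, I[1,3], I[3,3].
μ_θ-semistable layers: μ^(1)=1; μ^(2)=0; μ^(3)=-1

((0, 0, 2); (3, 0, 0); (1, 1, 0))


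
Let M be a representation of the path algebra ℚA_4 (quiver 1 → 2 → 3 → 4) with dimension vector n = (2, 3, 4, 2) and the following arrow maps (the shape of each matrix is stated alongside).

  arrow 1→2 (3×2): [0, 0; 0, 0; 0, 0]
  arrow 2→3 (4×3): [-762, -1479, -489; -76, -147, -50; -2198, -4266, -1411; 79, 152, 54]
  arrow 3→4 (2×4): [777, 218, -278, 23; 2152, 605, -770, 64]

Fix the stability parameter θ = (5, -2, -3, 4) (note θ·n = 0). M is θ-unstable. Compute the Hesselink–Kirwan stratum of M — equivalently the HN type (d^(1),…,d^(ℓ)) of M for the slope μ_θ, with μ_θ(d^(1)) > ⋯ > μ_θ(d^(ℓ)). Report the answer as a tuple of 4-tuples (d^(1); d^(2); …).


Interval decomposition of M: I[1,1]^2, I[2,3], I[2,4]^2, I[3,3].
HN type (ℓ=4): μ^(1)=5; μ^(2)=4; μ^(3)=-5/2; μ^(4)=-3

((2, 0, 0, 0); (0, 0, 0, 2); (0, 3, 3, 0); (0, 0, 1, 0))


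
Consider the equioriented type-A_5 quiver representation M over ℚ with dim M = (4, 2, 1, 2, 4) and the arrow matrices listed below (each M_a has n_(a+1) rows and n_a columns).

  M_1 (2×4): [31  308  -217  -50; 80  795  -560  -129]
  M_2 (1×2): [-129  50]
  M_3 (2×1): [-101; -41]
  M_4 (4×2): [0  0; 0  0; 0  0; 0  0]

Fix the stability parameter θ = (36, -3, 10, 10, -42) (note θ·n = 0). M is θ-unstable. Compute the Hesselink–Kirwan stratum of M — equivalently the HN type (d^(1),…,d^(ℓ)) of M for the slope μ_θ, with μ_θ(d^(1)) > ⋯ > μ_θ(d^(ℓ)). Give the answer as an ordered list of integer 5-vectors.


Interval decomposition of M: I[1,1]^2, I[1,2], I[1,4], I[4,4], I[5,5]^4.
HN type (ℓ=5): μ^(1)=36; μ^(2)=33/2; μ^(3)=53/4; μ^(4)=10; μ^(5)=-42

((2, 0, 0, 0, 0); (1, 1, 0, 0, 0); (1, 1, 1, 1, 0); (0, 0, 0, 1, 0); (0, 0, 0, 0, 4))


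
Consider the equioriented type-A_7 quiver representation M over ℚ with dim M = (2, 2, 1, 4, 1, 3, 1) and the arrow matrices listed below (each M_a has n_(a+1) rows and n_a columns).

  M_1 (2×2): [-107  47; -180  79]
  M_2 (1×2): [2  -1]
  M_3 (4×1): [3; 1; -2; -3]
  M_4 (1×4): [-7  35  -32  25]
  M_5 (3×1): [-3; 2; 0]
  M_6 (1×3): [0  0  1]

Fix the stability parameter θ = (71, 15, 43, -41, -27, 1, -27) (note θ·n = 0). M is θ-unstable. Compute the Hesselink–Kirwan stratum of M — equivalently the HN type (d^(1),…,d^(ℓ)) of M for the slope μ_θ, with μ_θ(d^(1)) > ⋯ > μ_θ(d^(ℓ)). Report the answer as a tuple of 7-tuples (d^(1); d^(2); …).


Via rank(M_{q-1}∘⋯∘M_p): M ≅ I[1,2], I[1,6], I[4,4]^3, I[6,6], I[6,7].
μ_θ-semistable layers: μ^(1)=43; μ^(2)=31/3; μ^(3)=1; μ^(4)=-13; μ^(5)=-41

((1, 1, 0, 0, 0, 0, 0); (1, 1, 1, 1, 1, 1, 0); (0, 0, 0, 0, 0, 1, 0); (0, 0, 0, 0, 0, 1, 1); (0, 0, 0, 3, 0, 0, 0))


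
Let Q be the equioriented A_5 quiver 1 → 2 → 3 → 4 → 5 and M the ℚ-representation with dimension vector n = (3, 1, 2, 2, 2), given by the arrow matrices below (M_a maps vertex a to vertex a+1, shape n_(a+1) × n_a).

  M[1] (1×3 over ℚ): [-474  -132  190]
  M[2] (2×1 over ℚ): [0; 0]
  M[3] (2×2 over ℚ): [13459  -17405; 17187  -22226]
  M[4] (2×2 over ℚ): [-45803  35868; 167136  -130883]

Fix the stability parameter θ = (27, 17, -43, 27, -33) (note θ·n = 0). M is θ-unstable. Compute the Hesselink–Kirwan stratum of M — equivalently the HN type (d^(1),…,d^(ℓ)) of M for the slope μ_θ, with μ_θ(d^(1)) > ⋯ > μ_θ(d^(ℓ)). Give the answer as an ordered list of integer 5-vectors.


Via rank(M_{q-1}∘⋯∘M_p): M ≅ I[1,1]^2, I[1,2], I[3,5]^2.
μ_θ-semistable layers: μ^(1)=27; μ^(2)=22; μ^(3)=-3; μ^(4)=-43

((2, 0, 0, 0, 0); (1, 1, 0, 0, 0); (0, 0, 0, 2, 2); (0, 0, 2, 0, 0))


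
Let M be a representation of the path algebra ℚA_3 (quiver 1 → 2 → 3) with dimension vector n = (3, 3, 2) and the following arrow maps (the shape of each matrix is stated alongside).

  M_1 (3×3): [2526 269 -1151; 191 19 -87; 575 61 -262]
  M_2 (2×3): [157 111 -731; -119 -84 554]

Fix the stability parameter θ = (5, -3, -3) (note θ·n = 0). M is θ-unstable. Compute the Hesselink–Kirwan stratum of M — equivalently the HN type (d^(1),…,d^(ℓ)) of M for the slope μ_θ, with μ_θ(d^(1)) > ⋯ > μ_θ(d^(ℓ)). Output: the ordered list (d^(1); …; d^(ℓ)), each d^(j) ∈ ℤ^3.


Via rank(M_{q-1}∘⋯∘M_p): M ≅ I[1,2], I[1,3]^2.
μ_θ-semistable layers: μ^(1)=1; μ^(2)=-1/3

((1, 1, 0); (2, 2, 2))


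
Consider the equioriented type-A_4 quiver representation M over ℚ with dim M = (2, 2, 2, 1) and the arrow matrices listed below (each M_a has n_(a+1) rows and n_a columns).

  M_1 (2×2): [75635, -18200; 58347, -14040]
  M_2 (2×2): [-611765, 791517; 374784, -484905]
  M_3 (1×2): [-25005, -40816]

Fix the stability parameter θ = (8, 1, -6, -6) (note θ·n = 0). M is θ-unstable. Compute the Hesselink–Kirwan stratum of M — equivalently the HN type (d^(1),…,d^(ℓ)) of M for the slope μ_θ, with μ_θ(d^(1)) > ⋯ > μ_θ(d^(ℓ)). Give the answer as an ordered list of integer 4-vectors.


Via rank(M_{q-1}∘⋯∘M_p): M ≅ I[1,1], I[1,3], I[2,4].
μ_θ-semistable layers: μ^(1)=8; μ^(2)=1; μ^(3)=-11/3

((1, 0, 0, 0); (1, 1, 1, 0); (0, 1, 1, 1))


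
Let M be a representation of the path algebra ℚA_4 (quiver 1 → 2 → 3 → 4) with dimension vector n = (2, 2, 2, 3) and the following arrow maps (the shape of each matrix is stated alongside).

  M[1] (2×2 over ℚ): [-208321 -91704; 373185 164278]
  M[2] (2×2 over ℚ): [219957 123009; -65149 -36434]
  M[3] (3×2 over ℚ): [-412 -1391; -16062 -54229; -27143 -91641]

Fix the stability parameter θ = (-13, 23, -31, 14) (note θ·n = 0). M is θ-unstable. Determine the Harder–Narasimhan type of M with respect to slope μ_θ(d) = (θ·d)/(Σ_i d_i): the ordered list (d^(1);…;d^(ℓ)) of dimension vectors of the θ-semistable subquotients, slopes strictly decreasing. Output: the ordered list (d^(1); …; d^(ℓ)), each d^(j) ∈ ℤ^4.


Interval decomposition of M: I[1,4]^2, I[4,4].
HN type (ℓ=3): μ^(1)=14; μ^(2)=-4; μ^(3)=-13

((0, 0, 0, 3); (0, 2, 2, 0); (2, 0, 0, 0))


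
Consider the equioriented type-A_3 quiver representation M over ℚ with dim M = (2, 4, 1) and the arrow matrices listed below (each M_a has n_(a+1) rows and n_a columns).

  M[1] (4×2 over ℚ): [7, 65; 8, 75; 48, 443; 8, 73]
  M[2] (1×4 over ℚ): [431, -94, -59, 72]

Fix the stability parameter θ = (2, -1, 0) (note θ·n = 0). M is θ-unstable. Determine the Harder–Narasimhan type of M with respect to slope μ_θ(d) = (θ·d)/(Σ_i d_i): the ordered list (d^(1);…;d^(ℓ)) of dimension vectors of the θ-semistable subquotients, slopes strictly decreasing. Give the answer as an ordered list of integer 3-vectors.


Via rank(M_{q-1}∘⋯∘M_p): M ≅ I[1,2], I[1,3], I[2,2]^2.
μ_θ-semistable layers: μ^(1)=1/2; μ^(2)=1/3; μ^(3)=-1

((1, 1, 0); (1, 1, 1); (0, 2, 0))


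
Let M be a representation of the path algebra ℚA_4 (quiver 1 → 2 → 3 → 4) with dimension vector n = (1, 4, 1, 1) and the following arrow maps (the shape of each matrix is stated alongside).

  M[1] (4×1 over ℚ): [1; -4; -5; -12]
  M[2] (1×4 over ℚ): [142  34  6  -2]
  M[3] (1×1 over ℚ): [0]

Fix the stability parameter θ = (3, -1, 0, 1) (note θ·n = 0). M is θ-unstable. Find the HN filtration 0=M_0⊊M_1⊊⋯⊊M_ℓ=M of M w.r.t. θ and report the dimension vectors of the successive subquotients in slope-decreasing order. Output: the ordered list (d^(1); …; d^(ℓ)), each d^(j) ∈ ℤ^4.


Barcode: M ≅ I[1,2], I[2,2]^2, I[2,3], I[4,4]. HN layers by μ_θ (3 steps, strictly decreasing):
  μ^(1)=1; μ^(2)=0; μ^(3)=-1

((1, 1, 0, 1); (0, 0, 1, 0); (0, 3, 0, 0))


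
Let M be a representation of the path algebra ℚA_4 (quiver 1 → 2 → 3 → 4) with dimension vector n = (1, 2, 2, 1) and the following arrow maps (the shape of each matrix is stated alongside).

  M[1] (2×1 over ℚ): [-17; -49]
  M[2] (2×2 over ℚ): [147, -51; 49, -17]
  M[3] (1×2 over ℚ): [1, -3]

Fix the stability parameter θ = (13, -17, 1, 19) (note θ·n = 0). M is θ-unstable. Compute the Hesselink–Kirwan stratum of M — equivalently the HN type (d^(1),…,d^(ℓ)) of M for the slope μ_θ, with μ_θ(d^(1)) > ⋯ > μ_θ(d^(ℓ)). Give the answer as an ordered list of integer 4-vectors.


Barcode: M ≅ I[1,2], I[2,3], I[3,4]. HN layers by μ_θ (4 steps, strictly decreasing):
  μ^(1)=19; μ^(2)=1; μ^(3)=-2; μ^(4)=-17

((0, 0, 0, 1); (0, 0, 2, 0); (1, 1, 0, 0); (0, 1, 0, 0))


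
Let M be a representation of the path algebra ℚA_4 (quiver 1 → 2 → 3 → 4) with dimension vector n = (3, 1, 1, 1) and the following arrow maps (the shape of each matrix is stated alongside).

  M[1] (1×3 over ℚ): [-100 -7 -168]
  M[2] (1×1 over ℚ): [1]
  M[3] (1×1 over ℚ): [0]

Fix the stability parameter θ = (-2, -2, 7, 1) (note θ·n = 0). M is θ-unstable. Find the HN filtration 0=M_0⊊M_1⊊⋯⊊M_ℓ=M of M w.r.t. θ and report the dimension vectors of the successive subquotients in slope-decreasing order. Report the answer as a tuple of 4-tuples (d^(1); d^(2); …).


Interval decomposition of M: I[1,1]^2, I[1,3], I[4,4].
HN type (ℓ=3): μ^(1)=7; μ^(2)=1; μ^(3)=-2

((0, 0, 1, 0); (0, 0, 0, 1); (3, 1, 0, 0))


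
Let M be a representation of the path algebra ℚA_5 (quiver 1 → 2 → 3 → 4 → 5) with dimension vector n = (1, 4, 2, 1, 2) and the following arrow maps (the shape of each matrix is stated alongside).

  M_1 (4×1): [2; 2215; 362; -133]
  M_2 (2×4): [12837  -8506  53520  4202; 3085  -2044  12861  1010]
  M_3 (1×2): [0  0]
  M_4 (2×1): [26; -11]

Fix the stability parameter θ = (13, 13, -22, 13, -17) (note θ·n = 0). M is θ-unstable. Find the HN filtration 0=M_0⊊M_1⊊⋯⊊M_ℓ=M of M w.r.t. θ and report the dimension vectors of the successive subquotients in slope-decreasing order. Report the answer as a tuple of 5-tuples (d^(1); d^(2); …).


Barcode: M ≅ I[1,3], I[2,2]^2, I[2,3], I[4,5], I[5,5]. HN layers by μ_θ (5 steps, strictly decreasing):
  μ^(1)=13; μ^(2)=4/3; μ^(3)=-2; μ^(4)=-9/2; μ^(5)=-17

((0, 2, 0, 0, 0); (1, 1, 1, 0, 0); (0, 0, 0, 1, 1); (0, 1, 1, 0, 0); (0, 0, 0, 0, 1))


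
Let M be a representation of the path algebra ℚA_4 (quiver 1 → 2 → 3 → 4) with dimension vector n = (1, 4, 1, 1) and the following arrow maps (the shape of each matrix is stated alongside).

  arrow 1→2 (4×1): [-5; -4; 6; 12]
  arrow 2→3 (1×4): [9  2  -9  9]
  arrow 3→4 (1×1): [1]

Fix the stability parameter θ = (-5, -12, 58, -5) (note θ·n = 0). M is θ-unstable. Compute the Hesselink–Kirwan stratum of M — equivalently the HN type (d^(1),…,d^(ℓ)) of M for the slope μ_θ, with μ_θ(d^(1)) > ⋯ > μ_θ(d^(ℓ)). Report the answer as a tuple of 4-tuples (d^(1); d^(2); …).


Interval decomposition of M: I[1,4], I[2,2]^3.
HN type (ℓ=3): μ^(1)=53/2; μ^(2)=-17/2; μ^(3)=-12

((0, 0, 1, 1); (1, 1, 0, 0); (0, 3, 0, 0))


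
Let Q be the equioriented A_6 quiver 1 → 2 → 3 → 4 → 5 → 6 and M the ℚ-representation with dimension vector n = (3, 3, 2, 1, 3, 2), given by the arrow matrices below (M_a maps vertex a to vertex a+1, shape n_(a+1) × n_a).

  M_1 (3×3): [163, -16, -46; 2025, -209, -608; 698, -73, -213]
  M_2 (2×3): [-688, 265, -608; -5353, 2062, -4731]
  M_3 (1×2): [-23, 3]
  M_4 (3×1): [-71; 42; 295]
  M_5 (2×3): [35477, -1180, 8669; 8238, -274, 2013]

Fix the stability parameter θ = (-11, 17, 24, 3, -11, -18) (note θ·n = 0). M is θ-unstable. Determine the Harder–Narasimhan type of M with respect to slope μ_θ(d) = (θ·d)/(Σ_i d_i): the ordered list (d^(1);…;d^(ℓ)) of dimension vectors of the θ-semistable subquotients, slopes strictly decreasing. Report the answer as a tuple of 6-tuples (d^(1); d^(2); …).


Barcode: M ≅ I[1,2], I[1,3], I[1,6], I[5,5], I[5,6]. HN layers by μ_θ (5 steps, strictly decreasing):
  μ^(1)=24; μ^(2)=17; μ^(3)=3; μ^(4)=-11; μ^(5)=-29/2

((0, 0, 1, 0, 0, 0); (0, 2, 0, 0, 0, 0); (0, 1, 1, 1, 1, 1); (3, 0, 0, 0, 1, 0); (0, 0, 0, 0, 1, 1))


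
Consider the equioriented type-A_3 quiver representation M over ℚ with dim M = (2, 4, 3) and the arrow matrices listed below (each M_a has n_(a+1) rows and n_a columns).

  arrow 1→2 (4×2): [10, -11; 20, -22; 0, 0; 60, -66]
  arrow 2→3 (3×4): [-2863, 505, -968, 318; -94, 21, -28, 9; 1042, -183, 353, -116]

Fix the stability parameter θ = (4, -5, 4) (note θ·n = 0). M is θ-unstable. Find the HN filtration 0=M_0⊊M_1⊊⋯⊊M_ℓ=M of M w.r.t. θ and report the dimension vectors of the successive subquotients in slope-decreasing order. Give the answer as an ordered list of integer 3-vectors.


Via rank(M_{q-1}∘⋯∘M_p): M ≅ I[1,1], I[1,3], I[2,2], I[2,3]^2.
μ_θ-semistable layers: μ^(1)=4; μ^(2)=-1/2; μ^(3)=-5

((1, 0, 3); (1, 1, 0); (0, 3, 0))


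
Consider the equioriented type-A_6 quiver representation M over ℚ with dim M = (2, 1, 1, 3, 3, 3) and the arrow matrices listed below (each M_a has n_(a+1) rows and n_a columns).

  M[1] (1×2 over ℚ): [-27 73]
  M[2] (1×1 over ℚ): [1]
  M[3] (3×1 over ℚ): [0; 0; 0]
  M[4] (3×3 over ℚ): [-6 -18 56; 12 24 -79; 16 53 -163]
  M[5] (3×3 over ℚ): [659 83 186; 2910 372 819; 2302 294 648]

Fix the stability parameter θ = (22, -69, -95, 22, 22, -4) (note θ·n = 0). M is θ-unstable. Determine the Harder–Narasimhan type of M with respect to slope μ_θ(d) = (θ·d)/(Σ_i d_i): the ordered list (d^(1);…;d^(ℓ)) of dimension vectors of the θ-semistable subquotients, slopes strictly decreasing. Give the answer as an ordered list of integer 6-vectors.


Via rank(M_{q-1}∘⋯∘M_p): M ≅ I[1,1], I[1,3], I[4,5], I[4,6]^2, I[6,6].
μ_θ-semistable layers: μ^(1)=22; μ^(2)=40/3; μ^(3)=-4; μ^(4)=-142/3

((1, 0, 0, 1, 1, 0); (0, 0, 0, 2, 2, 2); (0, 0, 0, 0, 0, 1); (1, 1, 1, 0, 0, 0))


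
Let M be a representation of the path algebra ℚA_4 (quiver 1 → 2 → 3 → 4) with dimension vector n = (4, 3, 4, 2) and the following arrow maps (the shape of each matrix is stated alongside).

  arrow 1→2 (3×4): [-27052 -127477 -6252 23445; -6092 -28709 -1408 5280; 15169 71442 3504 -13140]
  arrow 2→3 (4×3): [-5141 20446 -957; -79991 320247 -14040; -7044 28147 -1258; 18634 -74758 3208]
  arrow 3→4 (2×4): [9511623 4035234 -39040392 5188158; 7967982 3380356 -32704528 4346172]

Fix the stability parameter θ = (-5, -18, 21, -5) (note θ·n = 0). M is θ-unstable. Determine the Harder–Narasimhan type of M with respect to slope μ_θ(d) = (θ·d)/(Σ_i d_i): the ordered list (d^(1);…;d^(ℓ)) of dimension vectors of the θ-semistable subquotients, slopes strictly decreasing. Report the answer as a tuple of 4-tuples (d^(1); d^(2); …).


Via rank(M_{q-1}∘⋯∘M_p): M ≅ I[1,1], I[1,3]^2, I[1,4], I[3,3], I[4,4].
μ_θ-semistable layers: μ^(1)=21; μ^(2)=8; μ^(3)=-5; μ^(4)=-23/2

((0, 0, 3, 0); (0, 0, 1, 1); (1, 0, 0, 1); (3, 3, 0, 0))


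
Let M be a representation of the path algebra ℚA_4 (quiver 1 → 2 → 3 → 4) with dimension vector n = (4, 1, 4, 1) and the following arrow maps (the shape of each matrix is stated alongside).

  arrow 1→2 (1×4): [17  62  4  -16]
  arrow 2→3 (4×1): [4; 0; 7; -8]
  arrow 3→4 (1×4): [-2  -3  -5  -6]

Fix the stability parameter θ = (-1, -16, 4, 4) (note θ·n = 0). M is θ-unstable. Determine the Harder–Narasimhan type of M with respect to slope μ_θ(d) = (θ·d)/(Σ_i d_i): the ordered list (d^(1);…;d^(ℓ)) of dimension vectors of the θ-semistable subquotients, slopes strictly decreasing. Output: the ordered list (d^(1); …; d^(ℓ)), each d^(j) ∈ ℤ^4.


Via rank(M_{q-1}∘⋯∘M_p): M ≅ I[1,1]^3, I[1,4], I[3,3]^3.
μ_θ-semistable layers: μ^(1)=4; μ^(2)=-1; μ^(3)=-17/2

((0, 0, 4, 1); (3, 0, 0, 0); (1, 1, 0, 0))
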